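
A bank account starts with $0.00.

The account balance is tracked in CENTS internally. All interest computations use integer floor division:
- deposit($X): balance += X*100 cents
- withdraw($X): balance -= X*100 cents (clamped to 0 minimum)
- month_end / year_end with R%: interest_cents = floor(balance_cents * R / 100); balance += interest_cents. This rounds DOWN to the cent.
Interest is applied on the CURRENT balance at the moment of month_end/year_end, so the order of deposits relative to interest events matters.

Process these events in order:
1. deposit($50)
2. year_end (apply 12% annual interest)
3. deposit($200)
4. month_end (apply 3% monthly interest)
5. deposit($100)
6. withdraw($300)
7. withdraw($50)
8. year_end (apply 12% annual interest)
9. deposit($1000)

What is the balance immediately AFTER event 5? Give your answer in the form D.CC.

Answer: 363.68

Derivation:
After 1 (deposit($50)): balance=$50.00 total_interest=$0.00
After 2 (year_end (apply 12% annual interest)): balance=$56.00 total_interest=$6.00
After 3 (deposit($200)): balance=$256.00 total_interest=$6.00
After 4 (month_end (apply 3% monthly interest)): balance=$263.68 total_interest=$13.68
After 5 (deposit($100)): balance=$363.68 total_interest=$13.68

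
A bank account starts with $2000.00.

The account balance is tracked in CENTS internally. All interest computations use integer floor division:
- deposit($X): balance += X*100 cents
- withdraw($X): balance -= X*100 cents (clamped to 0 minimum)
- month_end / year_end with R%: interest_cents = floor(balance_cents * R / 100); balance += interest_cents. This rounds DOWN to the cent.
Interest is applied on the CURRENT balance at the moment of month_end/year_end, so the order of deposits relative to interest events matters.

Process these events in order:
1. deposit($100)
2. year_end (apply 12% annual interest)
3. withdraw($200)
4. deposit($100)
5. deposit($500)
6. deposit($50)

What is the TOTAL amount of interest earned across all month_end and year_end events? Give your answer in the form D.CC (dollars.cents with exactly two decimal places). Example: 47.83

Answer: 252.00

Derivation:
After 1 (deposit($100)): balance=$2100.00 total_interest=$0.00
After 2 (year_end (apply 12% annual interest)): balance=$2352.00 total_interest=$252.00
After 3 (withdraw($200)): balance=$2152.00 total_interest=$252.00
After 4 (deposit($100)): balance=$2252.00 total_interest=$252.00
After 5 (deposit($500)): balance=$2752.00 total_interest=$252.00
After 6 (deposit($50)): balance=$2802.00 total_interest=$252.00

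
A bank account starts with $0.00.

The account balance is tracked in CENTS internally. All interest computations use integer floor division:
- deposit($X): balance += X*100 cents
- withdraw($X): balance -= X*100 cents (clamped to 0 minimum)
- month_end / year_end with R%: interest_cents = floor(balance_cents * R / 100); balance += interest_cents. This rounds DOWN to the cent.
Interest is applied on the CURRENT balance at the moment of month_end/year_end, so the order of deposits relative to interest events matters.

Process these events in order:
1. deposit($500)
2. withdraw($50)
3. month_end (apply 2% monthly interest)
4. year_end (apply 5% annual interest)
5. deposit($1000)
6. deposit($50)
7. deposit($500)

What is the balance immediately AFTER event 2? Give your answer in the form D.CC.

After 1 (deposit($500)): balance=$500.00 total_interest=$0.00
After 2 (withdraw($50)): balance=$450.00 total_interest=$0.00

Answer: 450.00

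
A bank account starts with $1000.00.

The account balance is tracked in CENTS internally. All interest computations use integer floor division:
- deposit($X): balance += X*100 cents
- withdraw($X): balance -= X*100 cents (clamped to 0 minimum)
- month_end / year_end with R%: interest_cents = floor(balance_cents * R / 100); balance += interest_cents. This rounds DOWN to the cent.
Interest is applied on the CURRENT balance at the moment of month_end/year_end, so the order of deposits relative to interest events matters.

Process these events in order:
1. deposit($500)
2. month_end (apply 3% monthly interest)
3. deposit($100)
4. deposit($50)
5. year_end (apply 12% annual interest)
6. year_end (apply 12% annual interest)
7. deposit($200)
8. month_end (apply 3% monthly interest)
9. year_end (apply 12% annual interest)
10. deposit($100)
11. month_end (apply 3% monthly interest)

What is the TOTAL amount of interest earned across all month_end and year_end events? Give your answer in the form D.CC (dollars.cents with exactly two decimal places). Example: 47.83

Answer: 916.99

Derivation:
After 1 (deposit($500)): balance=$1500.00 total_interest=$0.00
After 2 (month_end (apply 3% monthly interest)): balance=$1545.00 total_interest=$45.00
After 3 (deposit($100)): balance=$1645.00 total_interest=$45.00
After 4 (deposit($50)): balance=$1695.00 total_interest=$45.00
After 5 (year_end (apply 12% annual interest)): balance=$1898.40 total_interest=$248.40
After 6 (year_end (apply 12% annual interest)): balance=$2126.20 total_interest=$476.20
After 7 (deposit($200)): balance=$2326.20 total_interest=$476.20
After 8 (month_end (apply 3% monthly interest)): balance=$2395.98 total_interest=$545.98
After 9 (year_end (apply 12% annual interest)): balance=$2683.49 total_interest=$833.49
After 10 (deposit($100)): balance=$2783.49 total_interest=$833.49
After 11 (month_end (apply 3% monthly interest)): balance=$2866.99 total_interest=$916.99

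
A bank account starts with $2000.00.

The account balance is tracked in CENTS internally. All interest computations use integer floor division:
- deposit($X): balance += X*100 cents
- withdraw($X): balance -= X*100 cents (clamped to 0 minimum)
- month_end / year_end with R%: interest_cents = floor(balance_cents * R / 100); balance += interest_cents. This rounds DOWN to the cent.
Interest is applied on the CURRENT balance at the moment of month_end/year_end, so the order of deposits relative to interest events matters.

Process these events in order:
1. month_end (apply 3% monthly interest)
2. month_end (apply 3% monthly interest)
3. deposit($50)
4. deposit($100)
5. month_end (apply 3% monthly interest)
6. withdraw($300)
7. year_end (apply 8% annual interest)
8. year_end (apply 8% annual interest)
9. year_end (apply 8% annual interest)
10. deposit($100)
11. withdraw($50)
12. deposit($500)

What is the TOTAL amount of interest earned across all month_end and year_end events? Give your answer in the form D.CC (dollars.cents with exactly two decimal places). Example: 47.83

After 1 (month_end (apply 3% monthly interest)): balance=$2060.00 total_interest=$60.00
After 2 (month_end (apply 3% monthly interest)): balance=$2121.80 total_interest=$121.80
After 3 (deposit($50)): balance=$2171.80 total_interest=$121.80
After 4 (deposit($100)): balance=$2271.80 total_interest=$121.80
After 5 (month_end (apply 3% monthly interest)): balance=$2339.95 total_interest=$189.95
After 6 (withdraw($300)): balance=$2039.95 total_interest=$189.95
After 7 (year_end (apply 8% annual interest)): balance=$2203.14 total_interest=$353.14
After 8 (year_end (apply 8% annual interest)): balance=$2379.39 total_interest=$529.39
After 9 (year_end (apply 8% annual interest)): balance=$2569.74 total_interest=$719.74
After 10 (deposit($100)): balance=$2669.74 total_interest=$719.74
After 11 (withdraw($50)): balance=$2619.74 total_interest=$719.74
After 12 (deposit($500)): balance=$3119.74 total_interest=$719.74

Answer: 719.74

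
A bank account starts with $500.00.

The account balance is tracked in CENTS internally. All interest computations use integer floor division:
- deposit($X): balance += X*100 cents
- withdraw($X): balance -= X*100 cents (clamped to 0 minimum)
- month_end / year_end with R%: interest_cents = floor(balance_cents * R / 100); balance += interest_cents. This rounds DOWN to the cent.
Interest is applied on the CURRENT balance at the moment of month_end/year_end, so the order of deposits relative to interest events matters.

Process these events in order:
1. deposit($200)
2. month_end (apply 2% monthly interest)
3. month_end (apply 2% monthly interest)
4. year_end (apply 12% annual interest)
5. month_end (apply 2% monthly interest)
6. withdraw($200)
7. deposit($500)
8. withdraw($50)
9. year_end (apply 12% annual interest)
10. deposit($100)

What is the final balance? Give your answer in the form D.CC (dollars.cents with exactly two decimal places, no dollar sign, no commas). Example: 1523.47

Answer: 1311.81

Derivation:
After 1 (deposit($200)): balance=$700.00 total_interest=$0.00
After 2 (month_end (apply 2% monthly interest)): balance=$714.00 total_interest=$14.00
After 3 (month_end (apply 2% monthly interest)): balance=$728.28 total_interest=$28.28
After 4 (year_end (apply 12% annual interest)): balance=$815.67 total_interest=$115.67
After 5 (month_end (apply 2% monthly interest)): balance=$831.98 total_interest=$131.98
After 6 (withdraw($200)): balance=$631.98 total_interest=$131.98
After 7 (deposit($500)): balance=$1131.98 total_interest=$131.98
After 8 (withdraw($50)): balance=$1081.98 total_interest=$131.98
After 9 (year_end (apply 12% annual interest)): balance=$1211.81 total_interest=$261.81
After 10 (deposit($100)): balance=$1311.81 total_interest=$261.81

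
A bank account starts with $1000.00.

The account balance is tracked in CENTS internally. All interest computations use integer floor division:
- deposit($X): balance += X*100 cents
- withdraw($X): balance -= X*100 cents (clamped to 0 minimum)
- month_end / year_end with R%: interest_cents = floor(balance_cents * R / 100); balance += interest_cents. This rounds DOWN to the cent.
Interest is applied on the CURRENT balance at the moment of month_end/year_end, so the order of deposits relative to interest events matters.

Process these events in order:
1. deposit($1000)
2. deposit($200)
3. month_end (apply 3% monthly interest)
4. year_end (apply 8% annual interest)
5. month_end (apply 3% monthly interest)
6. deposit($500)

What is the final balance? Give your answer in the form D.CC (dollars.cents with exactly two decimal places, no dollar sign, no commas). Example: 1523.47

Answer: 3020.69

Derivation:
After 1 (deposit($1000)): balance=$2000.00 total_interest=$0.00
After 2 (deposit($200)): balance=$2200.00 total_interest=$0.00
After 3 (month_end (apply 3% monthly interest)): balance=$2266.00 total_interest=$66.00
After 4 (year_end (apply 8% annual interest)): balance=$2447.28 total_interest=$247.28
After 5 (month_end (apply 3% monthly interest)): balance=$2520.69 total_interest=$320.69
After 6 (deposit($500)): balance=$3020.69 total_interest=$320.69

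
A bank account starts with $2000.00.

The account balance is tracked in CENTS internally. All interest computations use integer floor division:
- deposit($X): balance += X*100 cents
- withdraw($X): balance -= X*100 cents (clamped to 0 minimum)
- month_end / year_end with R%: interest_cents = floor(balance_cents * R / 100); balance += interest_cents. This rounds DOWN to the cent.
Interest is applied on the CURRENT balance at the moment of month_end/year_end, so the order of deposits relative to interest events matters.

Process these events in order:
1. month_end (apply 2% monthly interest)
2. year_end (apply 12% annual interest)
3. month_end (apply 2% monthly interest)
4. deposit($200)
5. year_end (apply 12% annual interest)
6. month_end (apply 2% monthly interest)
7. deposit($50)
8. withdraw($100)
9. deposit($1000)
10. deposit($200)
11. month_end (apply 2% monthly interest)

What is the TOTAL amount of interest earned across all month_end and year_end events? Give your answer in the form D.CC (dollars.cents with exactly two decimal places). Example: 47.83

After 1 (month_end (apply 2% monthly interest)): balance=$2040.00 total_interest=$40.00
After 2 (year_end (apply 12% annual interest)): balance=$2284.80 total_interest=$284.80
After 3 (month_end (apply 2% monthly interest)): balance=$2330.49 total_interest=$330.49
After 4 (deposit($200)): balance=$2530.49 total_interest=$330.49
After 5 (year_end (apply 12% annual interest)): balance=$2834.14 total_interest=$634.14
After 6 (month_end (apply 2% monthly interest)): balance=$2890.82 total_interest=$690.82
After 7 (deposit($50)): balance=$2940.82 total_interest=$690.82
After 8 (withdraw($100)): balance=$2840.82 total_interest=$690.82
After 9 (deposit($1000)): balance=$3840.82 total_interest=$690.82
After 10 (deposit($200)): balance=$4040.82 total_interest=$690.82
After 11 (month_end (apply 2% monthly interest)): balance=$4121.63 total_interest=$771.63

Answer: 771.63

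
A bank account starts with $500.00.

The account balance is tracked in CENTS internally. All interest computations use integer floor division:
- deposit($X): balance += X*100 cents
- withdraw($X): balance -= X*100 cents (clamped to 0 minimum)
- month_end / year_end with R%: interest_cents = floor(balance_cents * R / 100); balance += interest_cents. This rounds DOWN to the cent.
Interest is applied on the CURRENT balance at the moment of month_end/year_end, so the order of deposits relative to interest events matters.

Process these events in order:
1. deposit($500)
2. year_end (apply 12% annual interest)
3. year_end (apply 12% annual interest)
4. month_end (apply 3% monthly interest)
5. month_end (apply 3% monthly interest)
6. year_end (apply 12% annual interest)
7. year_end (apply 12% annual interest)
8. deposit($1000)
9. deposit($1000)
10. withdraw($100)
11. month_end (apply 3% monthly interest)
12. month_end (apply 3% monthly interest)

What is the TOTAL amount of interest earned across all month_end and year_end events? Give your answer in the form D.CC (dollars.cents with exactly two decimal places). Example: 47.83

Answer: 886.69

Derivation:
After 1 (deposit($500)): balance=$1000.00 total_interest=$0.00
After 2 (year_end (apply 12% annual interest)): balance=$1120.00 total_interest=$120.00
After 3 (year_end (apply 12% annual interest)): balance=$1254.40 total_interest=$254.40
After 4 (month_end (apply 3% monthly interest)): balance=$1292.03 total_interest=$292.03
After 5 (month_end (apply 3% monthly interest)): balance=$1330.79 total_interest=$330.79
After 6 (year_end (apply 12% annual interest)): balance=$1490.48 total_interest=$490.48
After 7 (year_end (apply 12% annual interest)): balance=$1669.33 total_interest=$669.33
After 8 (deposit($1000)): balance=$2669.33 total_interest=$669.33
After 9 (deposit($1000)): balance=$3669.33 total_interest=$669.33
After 10 (withdraw($100)): balance=$3569.33 total_interest=$669.33
After 11 (month_end (apply 3% monthly interest)): balance=$3676.40 total_interest=$776.40
After 12 (month_end (apply 3% monthly interest)): balance=$3786.69 total_interest=$886.69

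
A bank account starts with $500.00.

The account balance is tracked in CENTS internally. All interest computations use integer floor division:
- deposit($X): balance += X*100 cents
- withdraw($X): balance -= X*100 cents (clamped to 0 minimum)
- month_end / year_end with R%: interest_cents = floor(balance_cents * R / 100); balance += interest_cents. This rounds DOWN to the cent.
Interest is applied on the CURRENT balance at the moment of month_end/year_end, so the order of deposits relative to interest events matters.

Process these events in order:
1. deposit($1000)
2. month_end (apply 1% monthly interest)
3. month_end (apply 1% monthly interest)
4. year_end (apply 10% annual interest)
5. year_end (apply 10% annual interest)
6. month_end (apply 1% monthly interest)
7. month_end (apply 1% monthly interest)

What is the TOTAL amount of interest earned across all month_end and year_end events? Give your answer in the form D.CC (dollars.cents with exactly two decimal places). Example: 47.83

Answer: 388.67

Derivation:
After 1 (deposit($1000)): balance=$1500.00 total_interest=$0.00
After 2 (month_end (apply 1% monthly interest)): balance=$1515.00 total_interest=$15.00
After 3 (month_end (apply 1% monthly interest)): balance=$1530.15 total_interest=$30.15
After 4 (year_end (apply 10% annual interest)): balance=$1683.16 total_interest=$183.16
After 5 (year_end (apply 10% annual interest)): balance=$1851.47 total_interest=$351.47
After 6 (month_end (apply 1% monthly interest)): balance=$1869.98 total_interest=$369.98
After 7 (month_end (apply 1% monthly interest)): balance=$1888.67 total_interest=$388.67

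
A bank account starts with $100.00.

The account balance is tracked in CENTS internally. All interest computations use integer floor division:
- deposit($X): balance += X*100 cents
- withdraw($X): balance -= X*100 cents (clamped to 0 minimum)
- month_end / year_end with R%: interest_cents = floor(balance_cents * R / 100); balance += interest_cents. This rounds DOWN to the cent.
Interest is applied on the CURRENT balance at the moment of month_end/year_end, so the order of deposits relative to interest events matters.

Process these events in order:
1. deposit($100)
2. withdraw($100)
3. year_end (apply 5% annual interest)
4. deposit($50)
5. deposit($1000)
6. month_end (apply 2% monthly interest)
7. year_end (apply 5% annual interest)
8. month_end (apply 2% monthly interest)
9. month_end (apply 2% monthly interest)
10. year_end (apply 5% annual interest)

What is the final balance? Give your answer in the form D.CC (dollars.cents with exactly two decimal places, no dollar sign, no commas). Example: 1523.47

After 1 (deposit($100)): balance=$200.00 total_interest=$0.00
After 2 (withdraw($100)): balance=$100.00 total_interest=$0.00
After 3 (year_end (apply 5% annual interest)): balance=$105.00 total_interest=$5.00
After 4 (deposit($50)): balance=$155.00 total_interest=$5.00
After 5 (deposit($1000)): balance=$1155.00 total_interest=$5.00
After 6 (month_end (apply 2% monthly interest)): balance=$1178.10 total_interest=$28.10
After 7 (year_end (apply 5% annual interest)): balance=$1237.00 total_interest=$87.00
After 8 (month_end (apply 2% monthly interest)): balance=$1261.74 total_interest=$111.74
After 9 (month_end (apply 2% monthly interest)): balance=$1286.97 total_interest=$136.97
After 10 (year_end (apply 5% annual interest)): balance=$1351.31 total_interest=$201.31

Answer: 1351.31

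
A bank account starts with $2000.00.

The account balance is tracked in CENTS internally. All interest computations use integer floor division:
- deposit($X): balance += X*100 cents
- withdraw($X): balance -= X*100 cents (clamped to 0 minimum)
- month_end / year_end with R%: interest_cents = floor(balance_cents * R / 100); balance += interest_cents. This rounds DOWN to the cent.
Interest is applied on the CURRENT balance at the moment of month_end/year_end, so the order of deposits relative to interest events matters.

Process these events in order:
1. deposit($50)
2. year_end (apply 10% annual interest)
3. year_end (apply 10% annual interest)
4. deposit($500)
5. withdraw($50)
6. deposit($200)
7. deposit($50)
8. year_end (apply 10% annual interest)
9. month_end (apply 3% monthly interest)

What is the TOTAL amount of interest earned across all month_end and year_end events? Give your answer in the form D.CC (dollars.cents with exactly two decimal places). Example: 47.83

Answer: 853.50

Derivation:
After 1 (deposit($50)): balance=$2050.00 total_interest=$0.00
After 2 (year_end (apply 10% annual interest)): balance=$2255.00 total_interest=$205.00
After 3 (year_end (apply 10% annual interest)): balance=$2480.50 total_interest=$430.50
After 4 (deposit($500)): balance=$2980.50 total_interest=$430.50
After 5 (withdraw($50)): balance=$2930.50 total_interest=$430.50
After 6 (deposit($200)): balance=$3130.50 total_interest=$430.50
After 7 (deposit($50)): balance=$3180.50 total_interest=$430.50
After 8 (year_end (apply 10% annual interest)): balance=$3498.55 total_interest=$748.55
After 9 (month_end (apply 3% monthly interest)): balance=$3603.50 total_interest=$853.50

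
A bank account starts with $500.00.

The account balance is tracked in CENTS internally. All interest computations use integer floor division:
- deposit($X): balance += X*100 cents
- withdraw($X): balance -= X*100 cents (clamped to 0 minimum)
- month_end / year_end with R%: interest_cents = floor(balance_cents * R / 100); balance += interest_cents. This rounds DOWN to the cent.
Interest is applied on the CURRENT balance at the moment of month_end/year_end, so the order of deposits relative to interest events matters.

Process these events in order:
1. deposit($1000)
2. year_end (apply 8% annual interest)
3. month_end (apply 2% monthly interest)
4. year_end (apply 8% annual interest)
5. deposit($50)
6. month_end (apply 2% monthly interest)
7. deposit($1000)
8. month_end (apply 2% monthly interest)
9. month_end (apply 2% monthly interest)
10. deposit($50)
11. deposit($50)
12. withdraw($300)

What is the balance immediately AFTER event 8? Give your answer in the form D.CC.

Answer: 2928.70

Derivation:
After 1 (deposit($1000)): balance=$1500.00 total_interest=$0.00
After 2 (year_end (apply 8% annual interest)): balance=$1620.00 total_interest=$120.00
After 3 (month_end (apply 2% monthly interest)): balance=$1652.40 total_interest=$152.40
After 4 (year_end (apply 8% annual interest)): balance=$1784.59 total_interest=$284.59
After 5 (deposit($50)): balance=$1834.59 total_interest=$284.59
After 6 (month_end (apply 2% monthly interest)): balance=$1871.28 total_interest=$321.28
After 7 (deposit($1000)): balance=$2871.28 total_interest=$321.28
After 8 (month_end (apply 2% monthly interest)): balance=$2928.70 total_interest=$378.70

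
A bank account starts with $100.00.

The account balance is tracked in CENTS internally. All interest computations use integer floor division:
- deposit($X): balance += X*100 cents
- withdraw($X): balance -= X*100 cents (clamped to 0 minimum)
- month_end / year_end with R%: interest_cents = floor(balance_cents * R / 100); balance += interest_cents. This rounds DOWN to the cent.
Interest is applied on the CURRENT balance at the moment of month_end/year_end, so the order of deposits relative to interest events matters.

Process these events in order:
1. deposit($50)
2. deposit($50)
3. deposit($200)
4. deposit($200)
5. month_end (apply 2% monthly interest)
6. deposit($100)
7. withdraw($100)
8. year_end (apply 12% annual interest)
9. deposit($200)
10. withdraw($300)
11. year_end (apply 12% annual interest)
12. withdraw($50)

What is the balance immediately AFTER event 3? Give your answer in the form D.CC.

After 1 (deposit($50)): balance=$150.00 total_interest=$0.00
After 2 (deposit($50)): balance=$200.00 total_interest=$0.00
After 3 (deposit($200)): balance=$400.00 total_interest=$0.00

Answer: 400.00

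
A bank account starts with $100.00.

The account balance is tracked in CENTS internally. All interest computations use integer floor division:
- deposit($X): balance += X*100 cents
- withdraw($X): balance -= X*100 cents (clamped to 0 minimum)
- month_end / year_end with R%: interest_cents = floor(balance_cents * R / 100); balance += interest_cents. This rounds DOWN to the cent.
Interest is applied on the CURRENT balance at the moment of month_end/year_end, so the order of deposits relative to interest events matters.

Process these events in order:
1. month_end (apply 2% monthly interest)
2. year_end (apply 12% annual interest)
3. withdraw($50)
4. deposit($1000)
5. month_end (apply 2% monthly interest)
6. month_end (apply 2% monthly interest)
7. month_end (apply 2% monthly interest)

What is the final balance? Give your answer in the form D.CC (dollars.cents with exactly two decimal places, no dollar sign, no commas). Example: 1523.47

Answer: 1129.37

Derivation:
After 1 (month_end (apply 2% monthly interest)): balance=$102.00 total_interest=$2.00
After 2 (year_end (apply 12% annual interest)): balance=$114.24 total_interest=$14.24
After 3 (withdraw($50)): balance=$64.24 total_interest=$14.24
After 4 (deposit($1000)): balance=$1064.24 total_interest=$14.24
After 5 (month_end (apply 2% monthly interest)): balance=$1085.52 total_interest=$35.52
After 6 (month_end (apply 2% monthly interest)): balance=$1107.23 total_interest=$57.23
After 7 (month_end (apply 2% monthly interest)): balance=$1129.37 total_interest=$79.37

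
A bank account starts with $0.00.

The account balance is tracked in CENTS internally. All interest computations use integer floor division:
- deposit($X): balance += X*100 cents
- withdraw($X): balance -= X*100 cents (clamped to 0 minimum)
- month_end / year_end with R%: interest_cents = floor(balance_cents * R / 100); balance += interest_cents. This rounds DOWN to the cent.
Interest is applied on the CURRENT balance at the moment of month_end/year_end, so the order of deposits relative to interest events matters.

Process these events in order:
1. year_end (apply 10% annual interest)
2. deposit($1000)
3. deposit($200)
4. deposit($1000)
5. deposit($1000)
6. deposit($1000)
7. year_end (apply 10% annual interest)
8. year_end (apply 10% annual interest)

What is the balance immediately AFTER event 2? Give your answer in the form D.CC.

After 1 (year_end (apply 10% annual interest)): balance=$0.00 total_interest=$0.00
After 2 (deposit($1000)): balance=$1000.00 total_interest=$0.00

Answer: 1000.00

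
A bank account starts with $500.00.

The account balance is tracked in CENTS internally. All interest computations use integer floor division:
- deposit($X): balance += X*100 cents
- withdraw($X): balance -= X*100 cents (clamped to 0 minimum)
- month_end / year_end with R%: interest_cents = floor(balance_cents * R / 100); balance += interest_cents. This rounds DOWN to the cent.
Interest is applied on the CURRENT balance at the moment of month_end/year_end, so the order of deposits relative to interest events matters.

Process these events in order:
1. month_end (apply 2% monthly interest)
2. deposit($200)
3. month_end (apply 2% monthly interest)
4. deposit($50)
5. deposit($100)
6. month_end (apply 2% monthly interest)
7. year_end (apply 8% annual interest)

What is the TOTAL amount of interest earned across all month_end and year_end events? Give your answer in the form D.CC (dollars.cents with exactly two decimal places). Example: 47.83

Answer: 113.01

Derivation:
After 1 (month_end (apply 2% monthly interest)): balance=$510.00 total_interest=$10.00
After 2 (deposit($200)): balance=$710.00 total_interest=$10.00
After 3 (month_end (apply 2% monthly interest)): balance=$724.20 total_interest=$24.20
After 4 (deposit($50)): balance=$774.20 total_interest=$24.20
After 5 (deposit($100)): balance=$874.20 total_interest=$24.20
After 6 (month_end (apply 2% monthly interest)): balance=$891.68 total_interest=$41.68
After 7 (year_end (apply 8% annual interest)): balance=$963.01 total_interest=$113.01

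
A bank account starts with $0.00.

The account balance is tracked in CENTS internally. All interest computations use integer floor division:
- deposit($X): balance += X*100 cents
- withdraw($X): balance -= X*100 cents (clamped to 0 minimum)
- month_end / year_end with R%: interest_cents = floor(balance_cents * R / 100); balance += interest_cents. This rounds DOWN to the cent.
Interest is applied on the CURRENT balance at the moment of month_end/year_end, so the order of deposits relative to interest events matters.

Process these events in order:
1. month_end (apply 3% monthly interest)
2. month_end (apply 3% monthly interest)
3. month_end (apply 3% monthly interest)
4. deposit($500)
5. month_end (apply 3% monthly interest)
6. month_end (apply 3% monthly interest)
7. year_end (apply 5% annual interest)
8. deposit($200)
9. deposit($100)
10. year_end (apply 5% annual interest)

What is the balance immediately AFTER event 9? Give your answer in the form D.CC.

After 1 (month_end (apply 3% monthly interest)): balance=$0.00 total_interest=$0.00
After 2 (month_end (apply 3% monthly interest)): balance=$0.00 total_interest=$0.00
After 3 (month_end (apply 3% monthly interest)): balance=$0.00 total_interest=$0.00
After 4 (deposit($500)): balance=$500.00 total_interest=$0.00
After 5 (month_end (apply 3% monthly interest)): balance=$515.00 total_interest=$15.00
After 6 (month_end (apply 3% monthly interest)): balance=$530.45 total_interest=$30.45
After 7 (year_end (apply 5% annual interest)): balance=$556.97 total_interest=$56.97
After 8 (deposit($200)): balance=$756.97 total_interest=$56.97
After 9 (deposit($100)): balance=$856.97 total_interest=$56.97

Answer: 856.97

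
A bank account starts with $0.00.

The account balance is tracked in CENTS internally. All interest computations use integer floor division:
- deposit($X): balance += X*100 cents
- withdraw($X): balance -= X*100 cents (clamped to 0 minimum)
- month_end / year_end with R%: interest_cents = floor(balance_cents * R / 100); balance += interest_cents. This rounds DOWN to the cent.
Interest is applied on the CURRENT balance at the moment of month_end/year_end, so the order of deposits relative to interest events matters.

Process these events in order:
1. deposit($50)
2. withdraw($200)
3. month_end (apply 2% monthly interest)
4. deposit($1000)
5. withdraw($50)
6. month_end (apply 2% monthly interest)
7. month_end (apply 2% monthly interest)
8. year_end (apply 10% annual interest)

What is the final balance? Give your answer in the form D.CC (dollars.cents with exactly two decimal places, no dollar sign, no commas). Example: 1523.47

Answer: 1087.21

Derivation:
After 1 (deposit($50)): balance=$50.00 total_interest=$0.00
After 2 (withdraw($200)): balance=$0.00 total_interest=$0.00
After 3 (month_end (apply 2% monthly interest)): balance=$0.00 total_interest=$0.00
After 4 (deposit($1000)): balance=$1000.00 total_interest=$0.00
After 5 (withdraw($50)): balance=$950.00 total_interest=$0.00
After 6 (month_end (apply 2% monthly interest)): balance=$969.00 total_interest=$19.00
After 7 (month_end (apply 2% monthly interest)): balance=$988.38 total_interest=$38.38
After 8 (year_end (apply 10% annual interest)): balance=$1087.21 total_interest=$137.21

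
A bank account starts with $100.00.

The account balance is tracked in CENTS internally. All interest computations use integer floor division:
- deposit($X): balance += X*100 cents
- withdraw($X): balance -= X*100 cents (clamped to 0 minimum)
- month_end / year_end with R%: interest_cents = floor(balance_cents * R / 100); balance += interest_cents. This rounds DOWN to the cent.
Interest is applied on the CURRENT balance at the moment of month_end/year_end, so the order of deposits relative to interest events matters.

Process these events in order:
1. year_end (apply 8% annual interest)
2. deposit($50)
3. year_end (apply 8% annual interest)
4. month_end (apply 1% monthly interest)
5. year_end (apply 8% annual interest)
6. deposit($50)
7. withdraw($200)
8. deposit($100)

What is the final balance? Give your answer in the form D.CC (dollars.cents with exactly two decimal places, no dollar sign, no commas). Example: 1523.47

Answer: 136.12

Derivation:
After 1 (year_end (apply 8% annual interest)): balance=$108.00 total_interest=$8.00
After 2 (deposit($50)): balance=$158.00 total_interest=$8.00
After 3 (year_end (apply 8% annual interest)): balance=$170.64 total_interest=$20.64
After 4 (month_end (apply 1% monthly interest)): balance=$172.34 total_interest=$22.34
After 5 (year_end (apply 8% annual interest)): balance=$186.12 total_interest=$36.12
After 6 (deposit($50)): balance=$236.12 total_interest=$36.12
After 7 (withdraw($200)): balance=$36.12 total_interest=$36.12
After 8 (deposit($100)): balance=$136.12 total_interest=$36.12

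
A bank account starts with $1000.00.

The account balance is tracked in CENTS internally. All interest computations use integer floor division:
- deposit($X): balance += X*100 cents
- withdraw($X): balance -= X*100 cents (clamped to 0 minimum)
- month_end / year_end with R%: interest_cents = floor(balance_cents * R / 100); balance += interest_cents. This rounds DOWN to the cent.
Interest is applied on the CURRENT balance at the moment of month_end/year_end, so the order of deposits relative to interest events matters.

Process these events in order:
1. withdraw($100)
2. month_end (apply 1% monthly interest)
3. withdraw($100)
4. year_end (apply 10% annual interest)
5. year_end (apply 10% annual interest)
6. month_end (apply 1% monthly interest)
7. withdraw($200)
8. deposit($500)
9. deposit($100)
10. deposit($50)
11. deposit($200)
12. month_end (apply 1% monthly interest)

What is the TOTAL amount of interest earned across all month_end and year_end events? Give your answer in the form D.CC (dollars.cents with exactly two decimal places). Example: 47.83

After 1 (withdraw($100)): balance=$900.00 total_interest=$0.00
After 2 (month_end (apply 1% monthly interest)): balance=$909.00 total_interest=$9.00
After 3 (withdraw($100)): balance=$809.00 total_interest=$9.00
After 4 (year_end (apply 10% annual interest)): balance=$889.90 total_interest=$89.90
After 5 (year_end (apply 10% annual interest)): balance=$978.89 total_interest=$178.89
After 6 (month_end (apply 1% monthly interest)): balance=$988.67 total_interest=$188.67
After 7 (withdraw($200)): balance=$788.67 total_interest=$188.67
After 8 (deposit($500)): balance=$1288.67 total_interest=$188.67
After 9 (deposit($100)): balance=$1388.67 total_interest=$188.67
After 10 (deposit($50)): balance=$1438.67 total_interest=$188.67
After 11 (deposit($200)): balance=$1638.67 total_interest=$188.67
After 12 (month_end (apply 1% monthly interest)): balance=$1655.05 total_interest=$205.05

Answer: 205.05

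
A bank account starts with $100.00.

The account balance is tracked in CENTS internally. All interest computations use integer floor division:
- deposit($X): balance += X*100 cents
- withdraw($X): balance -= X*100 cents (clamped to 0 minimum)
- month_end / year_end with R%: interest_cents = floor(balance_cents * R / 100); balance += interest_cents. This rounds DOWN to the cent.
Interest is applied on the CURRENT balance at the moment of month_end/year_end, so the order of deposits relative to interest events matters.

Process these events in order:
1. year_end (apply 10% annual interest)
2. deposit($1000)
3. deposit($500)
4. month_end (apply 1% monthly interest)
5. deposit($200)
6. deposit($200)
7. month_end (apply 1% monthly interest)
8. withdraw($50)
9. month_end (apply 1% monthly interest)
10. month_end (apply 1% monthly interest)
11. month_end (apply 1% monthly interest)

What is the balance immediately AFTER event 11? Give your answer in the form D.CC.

Answer: 2056.84

Derivation:
After 1 (year_end (apply 10% annual interest)): balance=$110.00 total_interest=$10.00
After 2 (deposit($1000)): balance=$1110.00 total_interest=$10.00
After 3 (deposit($500)): balance=$1610.00 total_interest=$10.00
After 4 (month_end (apply 1% monthly interest)): balance=$1626.10 total_interest=$26.10
After 5 (deposit($200)): balance=$1826.10 total_interest=$26.10
After 6 (deposit($200)): balance=$2026.10 total_interest=$26.10
After 7 (month_end (apply 1% monthly interest)): balance=$2046.36 total_interest=$46.36
After 8 (withdraw($50)): balance=$1996.36 total_interest=$46.36
After 9 (month_end (apply 1% monthly interest)): balance=$2016.32 total_interest=$66.32
After 10 (month_end (apply 1% monthly interest)): balance=$2036.48 total_interest=$86.48
After 11 (month_end (apply 1% monthly interest)): balance=$2056.84 total_interest=$106.84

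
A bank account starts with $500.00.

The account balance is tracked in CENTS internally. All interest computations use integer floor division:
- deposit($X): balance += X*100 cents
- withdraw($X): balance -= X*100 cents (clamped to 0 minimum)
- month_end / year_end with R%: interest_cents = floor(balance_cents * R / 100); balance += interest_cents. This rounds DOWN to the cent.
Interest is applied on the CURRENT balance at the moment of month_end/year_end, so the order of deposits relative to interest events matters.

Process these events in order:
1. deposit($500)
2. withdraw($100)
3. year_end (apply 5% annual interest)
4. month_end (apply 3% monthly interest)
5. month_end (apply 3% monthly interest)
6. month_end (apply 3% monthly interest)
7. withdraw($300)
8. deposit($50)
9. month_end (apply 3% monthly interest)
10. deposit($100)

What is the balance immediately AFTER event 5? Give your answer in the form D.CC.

After 1 (deposit($500)): balance=$1000.00 total_interest=$0.00
After 2 (withdraw($100)): balance=$900.00 total_interest=$0.00
After 3 (year_end (apply 5% annual interest)): balance=$945.00 total_interest=$45.00
After 4 (month_end (apply 3% monthly interest)): balance=$973.35 total_interest=$73.35
After 5 (month_end (apply 3% monthly interest)): balance=$1002.55 total_interest=$102.55

Answer: 1002.55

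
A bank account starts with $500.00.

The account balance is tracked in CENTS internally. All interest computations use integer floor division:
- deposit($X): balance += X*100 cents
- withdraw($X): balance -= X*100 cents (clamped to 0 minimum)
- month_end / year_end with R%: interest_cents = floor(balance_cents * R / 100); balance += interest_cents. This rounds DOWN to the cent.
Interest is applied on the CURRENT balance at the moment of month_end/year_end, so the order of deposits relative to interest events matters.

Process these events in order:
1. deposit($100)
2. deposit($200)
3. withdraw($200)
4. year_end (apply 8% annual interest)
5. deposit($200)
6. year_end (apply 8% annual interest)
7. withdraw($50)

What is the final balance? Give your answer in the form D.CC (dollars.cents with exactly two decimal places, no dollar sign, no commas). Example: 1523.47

After 1 (deposit($100)): balance=$600.00 total_interest=$0.00
After 2 (deposit($200)): balance=$800.00 total_interest=$0.00
After 3 (withdraw($200)): balance=$600.00 total_interest=$0.00
After 4 (year_end (apply 8% annual interest)): balance=$648.00 total_interest=$48.00
After 5 (deposit($200)): balance=$848.00 total_interest=$48.00
After 6 (year_end (apply 8% annual interest)): balance=$915.84 total_interest=$115.84
After 7 (withdraw($50)): balance=$865.84 total_interest=$115.84

Answer: 865.84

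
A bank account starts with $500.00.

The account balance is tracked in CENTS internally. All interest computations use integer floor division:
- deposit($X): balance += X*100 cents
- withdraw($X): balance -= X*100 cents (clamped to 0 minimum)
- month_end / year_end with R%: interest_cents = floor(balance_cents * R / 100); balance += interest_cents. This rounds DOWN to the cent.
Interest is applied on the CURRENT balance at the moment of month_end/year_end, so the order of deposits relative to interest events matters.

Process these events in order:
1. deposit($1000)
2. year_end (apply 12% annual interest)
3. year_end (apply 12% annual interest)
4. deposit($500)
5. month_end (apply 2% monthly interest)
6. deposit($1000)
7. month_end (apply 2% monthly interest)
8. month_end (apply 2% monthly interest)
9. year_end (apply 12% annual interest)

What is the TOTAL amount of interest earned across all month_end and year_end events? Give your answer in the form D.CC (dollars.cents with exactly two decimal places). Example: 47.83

After 1 (deposit($1000)): balance=$1500.00 total_interest=$0.00
After 2 (year_end (apply 12% annual interest)): balance=$1680.00 total_interest=$180.00
After 3 (year_end (apply 12% annual interest)): balance=$1881.60 total_interest=$381.60
After 4 (deposit($500)): balance=$2381.60 total_interest=$381.60
After 5 (month_end (apply 2% monthly interest)): balance=$2429.23 total_interest=$429.23
After 6 (deposit($1000)): balance=$3429.23 total_interest=$429.23
After 7 (month_end (apply 2% monthly interest)): balance=$3497.81 total_interest=$497.81
After 8 (month_end (apply 2% monthly interest)): balance=$3567.76 total_interest=$567.76
After 9 (year_end (apply 12% annual interest)): balance=$3995.89 total_interest=$995.89

Answer: 995.89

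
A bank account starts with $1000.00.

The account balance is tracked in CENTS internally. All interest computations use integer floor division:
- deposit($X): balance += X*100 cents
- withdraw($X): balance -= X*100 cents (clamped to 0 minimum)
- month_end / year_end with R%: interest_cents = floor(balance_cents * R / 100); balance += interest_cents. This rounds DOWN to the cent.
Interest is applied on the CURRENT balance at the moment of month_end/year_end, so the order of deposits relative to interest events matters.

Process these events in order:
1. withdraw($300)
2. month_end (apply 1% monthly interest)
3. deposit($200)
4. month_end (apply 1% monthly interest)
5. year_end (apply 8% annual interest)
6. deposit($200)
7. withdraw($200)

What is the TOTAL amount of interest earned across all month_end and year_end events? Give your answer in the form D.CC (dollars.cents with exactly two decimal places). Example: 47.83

After 1 (withdraw($300)): balance=$700.00 total_interest=$0.00
After 2 (month_end (apply 1% monthly interest)): balance=$707.00 total_interest=$7.00
After 3 (deposit($200)): balance=$907.00 total_interest=$7.00
After 4 (month_end (apply 1% monthly interest)): balance=$916.07 total_interest=$16.07
After 5 (year_end (apply 8% annual interest)): balance=$989.35 total_interest=$89.35
After 6 (deposit($200)): balance=$1189.35 total_interest=$89.35
After 7 (withdraw($200)): balance=$989.35 total_interest=$89.35

Answer: 89.35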